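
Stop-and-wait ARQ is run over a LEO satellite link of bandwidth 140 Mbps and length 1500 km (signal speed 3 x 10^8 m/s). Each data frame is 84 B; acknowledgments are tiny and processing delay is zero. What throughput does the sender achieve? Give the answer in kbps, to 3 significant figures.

t_tx = L/R = 672/140000000 = 4.8e-06 s.
t_prop = 1500000/300000000 = 0.005 s; RTT = 0.01 s.
Cycle = t_tx + RTT = 0.0100048 s.
Throughput = L / cycle = 672 / 0.0100048 = 67.2 kbps.

67.2 kbps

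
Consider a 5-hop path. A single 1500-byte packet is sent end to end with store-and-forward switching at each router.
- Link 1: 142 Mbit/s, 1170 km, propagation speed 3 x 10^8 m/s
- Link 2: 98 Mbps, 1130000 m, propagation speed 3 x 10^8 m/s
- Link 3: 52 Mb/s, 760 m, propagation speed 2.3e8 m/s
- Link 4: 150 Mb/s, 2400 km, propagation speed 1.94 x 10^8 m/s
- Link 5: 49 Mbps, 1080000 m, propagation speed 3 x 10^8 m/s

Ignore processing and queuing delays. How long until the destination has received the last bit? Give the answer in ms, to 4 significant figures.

L = 1500 × 8 = 12000 bits.
Transmission delays (L/R per hop): 0.084507, 0.122449, 0.230769, 0.08, 0.244898 ms; sum = 0.762623 ms.
Propagation delays (d/s per hop): 3.9, 3.76667, 0.00330435, 12.3711, 3.6 ms; sum = 23.6411 ms.
End-to-end = 24.40 ms.

24.40 ms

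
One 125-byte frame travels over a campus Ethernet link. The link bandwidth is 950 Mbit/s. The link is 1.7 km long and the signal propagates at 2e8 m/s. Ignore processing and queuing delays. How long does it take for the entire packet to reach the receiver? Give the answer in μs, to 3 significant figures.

L = 125 × 8 = 1000 bits.
Transmission delay = L/R = 1000 / 950000000 = 1.05263 μs.
Propagation delay = d/s = 1700 m / 200000000 m/s = 8.5 μs.
Total = 9.55 μs.

9.55 μs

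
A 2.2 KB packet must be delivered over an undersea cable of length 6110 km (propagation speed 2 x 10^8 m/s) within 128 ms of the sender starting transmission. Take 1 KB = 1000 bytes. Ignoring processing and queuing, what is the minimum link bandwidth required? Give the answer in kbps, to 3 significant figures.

181 kbps

L = 17600 bits.
Propagation delay = 6110000 / 200000000 = 30.55 ms.
Transmission budget = 128 − 30.55 = 97.45 ms.
R ≥ L / t_tx = 17600 bits / 0.09745 s = 181 kbps.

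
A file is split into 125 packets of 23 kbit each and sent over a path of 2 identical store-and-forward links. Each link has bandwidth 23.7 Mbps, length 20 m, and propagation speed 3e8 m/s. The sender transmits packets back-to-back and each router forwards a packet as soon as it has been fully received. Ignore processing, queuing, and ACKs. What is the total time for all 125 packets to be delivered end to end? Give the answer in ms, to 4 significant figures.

122.3 ms

Per-hop transmission t_tx = L/R = 23000/23700000 = 0.970464 ms.
Per-hop propagation t_prop = 20/300000000 = 6.66667e-05 ms.
Pipeline fill: first packet needs 2·t_tx to clear all hops; remaining 124 packets each add one t_tx.
Total = (2+125-1)·t_tx + 2·t_prop = 126·0.970464 + 2·6.66667e-05 = 122.3 ms.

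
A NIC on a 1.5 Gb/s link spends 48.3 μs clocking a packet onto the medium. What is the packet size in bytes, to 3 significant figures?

9060 bytes

L = R × t_tx = 1500000000 b/s × 4.83e-05 s = 72450 bits.
In bytes: 72450 / 8 = 9060 bytes.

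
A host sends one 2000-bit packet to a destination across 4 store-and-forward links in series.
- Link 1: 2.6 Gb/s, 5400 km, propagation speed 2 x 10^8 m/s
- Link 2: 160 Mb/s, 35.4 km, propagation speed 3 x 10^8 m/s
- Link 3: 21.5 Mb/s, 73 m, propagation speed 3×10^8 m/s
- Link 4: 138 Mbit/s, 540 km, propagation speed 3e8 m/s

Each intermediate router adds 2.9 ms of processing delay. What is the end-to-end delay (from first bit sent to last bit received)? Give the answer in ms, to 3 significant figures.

37.7 ms

Transmission delays (L/R per hop): 0.000769231, 0.0125, 0.0930233, 0.0144928 ms; sum = 0.120785 ms.
Propagation delays (d/s per hop): 27, 0.118, 0.000243333, 1.8 ms; sum = 28.9182 ms.
Processing at 3 router(s): 3 × 2.9 ms = 8.7 ms.
End-to-end = 37.7 ms.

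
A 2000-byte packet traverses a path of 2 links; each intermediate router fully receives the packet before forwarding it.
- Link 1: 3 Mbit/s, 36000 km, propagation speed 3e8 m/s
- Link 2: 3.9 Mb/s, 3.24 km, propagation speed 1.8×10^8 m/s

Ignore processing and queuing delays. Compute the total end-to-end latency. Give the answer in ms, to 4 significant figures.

L = 2000 × 8 = 16000 bits.
Transmission delays (L/R per hop): 5.33333, 4.10256 ms; sum = 9.4359 ms.
Propagation delays (d/s per hop): 120, 0.018 ms; sum = 120.018 ms.
End-to-end = 129.5 ms.

129.5 ms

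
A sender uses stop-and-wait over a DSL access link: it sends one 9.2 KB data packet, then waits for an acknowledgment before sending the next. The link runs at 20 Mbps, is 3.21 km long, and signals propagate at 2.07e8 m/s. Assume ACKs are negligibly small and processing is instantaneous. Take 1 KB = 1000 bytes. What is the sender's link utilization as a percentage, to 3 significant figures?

t_tx = L/R = 73600/20000000 = 0.00368 s.
t_prop = 3210/2.07e+08 = 1.55072e-05 s; RTT = 3.10145e-05 s.
Cycle = t_tx + RTT = 0.00371101 s.
Utilization = t_tx / cycle = 0.00368/0.00371101 = 99.2 %.

99.2 %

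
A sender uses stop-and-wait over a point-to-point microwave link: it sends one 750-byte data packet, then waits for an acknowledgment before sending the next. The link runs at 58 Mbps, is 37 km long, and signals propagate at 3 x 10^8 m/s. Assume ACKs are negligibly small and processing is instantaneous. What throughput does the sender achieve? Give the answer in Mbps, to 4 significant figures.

17.14 Mbps

t_tx = L/R = 6000/58000000 = 0.000103448 s.
t_prop = 37000/300000000 = 0.000123333 s; RTT = 0.000246667 s.
Cycle = t_tx + RTT = 0.000350115 s.
Throughput = L / cycle = 6000 / 0.000350115 = 17.14 Mbps.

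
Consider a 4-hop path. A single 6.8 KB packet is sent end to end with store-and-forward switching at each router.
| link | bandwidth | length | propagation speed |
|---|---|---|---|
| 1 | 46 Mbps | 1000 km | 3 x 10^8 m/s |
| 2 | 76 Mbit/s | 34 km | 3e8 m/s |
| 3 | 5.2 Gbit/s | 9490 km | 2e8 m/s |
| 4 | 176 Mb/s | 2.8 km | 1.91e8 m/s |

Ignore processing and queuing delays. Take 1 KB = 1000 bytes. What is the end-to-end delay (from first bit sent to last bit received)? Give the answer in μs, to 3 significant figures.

53100 μs

L = 54400 bits.
Transmission delays (L/R per hop): 1182.61, 715.789, 10.4615, 309.091 μs; sum = 2217.95 μs.
Propagation delays (d/s per hop): 3333.33, 113.333, 47450, 14.6597 μs; sum = 50911.3 μs.
End-to-end = 53100 μs.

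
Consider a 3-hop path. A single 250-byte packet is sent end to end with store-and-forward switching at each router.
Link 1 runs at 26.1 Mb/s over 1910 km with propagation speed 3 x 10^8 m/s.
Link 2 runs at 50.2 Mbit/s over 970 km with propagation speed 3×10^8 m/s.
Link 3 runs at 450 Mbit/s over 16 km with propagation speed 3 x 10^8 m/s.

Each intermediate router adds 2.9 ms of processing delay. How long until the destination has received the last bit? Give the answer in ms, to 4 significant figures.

15.57 ms

L = 250 × 8 = 2000 bits.
Transmission delays (L/R per hop): 0.0766284, 0.0398406, 0.00444444 ms; sum = 0.120913 ms.
Propagation delays (d/s per hop): 6.36667, 3.23333, 0.0533333 ms; sum = 9.65333 ms.
Processing at 2 router(s): 2 × 2.9 ms = 5.8 ms.
End-to-end = 15.57 ms.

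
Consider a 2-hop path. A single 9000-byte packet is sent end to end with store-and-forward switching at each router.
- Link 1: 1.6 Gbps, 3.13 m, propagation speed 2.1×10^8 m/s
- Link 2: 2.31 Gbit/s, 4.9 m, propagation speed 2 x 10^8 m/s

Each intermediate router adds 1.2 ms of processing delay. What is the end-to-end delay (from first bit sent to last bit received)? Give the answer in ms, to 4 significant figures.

1.276 ms

L = 9000 × 8 = 72000 bits.
Transmission delays (L/R per hop): 0.045, 0.0311688 ms; sum = 0.0761688 ms.
Propagation delays (d/s per hop): 1.49048e-05, 2.45e-05 ms; sum = 3.94048e-05 ms.
Processing at 1 router(s): 1 × 1.2 ms = 1.2 ms.
End-to-end = 1.276 ms.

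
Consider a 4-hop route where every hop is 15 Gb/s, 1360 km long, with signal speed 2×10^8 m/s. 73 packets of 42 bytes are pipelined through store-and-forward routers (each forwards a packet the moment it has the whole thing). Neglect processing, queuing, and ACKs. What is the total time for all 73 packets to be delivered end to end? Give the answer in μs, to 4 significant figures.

27200 μs

Per-hop transmission t_tx = L/R = 336/15000000000 = 0.0224 μs.
Per-hop propagation t_prop = 1360000/200000000 = 6800 μs.
Pipeline fill: first packet needs 4·t_tx to clear all hops; remaining 72 packets each add one t_tx.
Total = (4+73-1)·t_tx + 4·t_prop = 76·0.0224 + 4·6800 = 27200 μs.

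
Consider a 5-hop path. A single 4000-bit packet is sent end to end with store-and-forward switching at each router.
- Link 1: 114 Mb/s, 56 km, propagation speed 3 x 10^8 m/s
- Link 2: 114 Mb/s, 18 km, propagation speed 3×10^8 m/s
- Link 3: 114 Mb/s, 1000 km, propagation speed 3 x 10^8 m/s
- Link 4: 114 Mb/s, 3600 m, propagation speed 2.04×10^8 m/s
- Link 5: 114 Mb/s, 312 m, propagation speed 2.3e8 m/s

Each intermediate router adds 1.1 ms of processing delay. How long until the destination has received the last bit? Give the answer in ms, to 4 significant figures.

Transmission delay per hop = L/R = 4000/114000000 = 0.0350877 ms; 5 hops → 0.175439 ms.
Propagation delays (d/s per hop): 0.186667, 0.06, 3.33333, 0.0176471, 0.00135652 ms; sum = 3.599 ms.
Processing at 4 router(s): 4 × 1.1 ms = 4.4 ms.
End-to-end = 8.174 ms.

8.174 ms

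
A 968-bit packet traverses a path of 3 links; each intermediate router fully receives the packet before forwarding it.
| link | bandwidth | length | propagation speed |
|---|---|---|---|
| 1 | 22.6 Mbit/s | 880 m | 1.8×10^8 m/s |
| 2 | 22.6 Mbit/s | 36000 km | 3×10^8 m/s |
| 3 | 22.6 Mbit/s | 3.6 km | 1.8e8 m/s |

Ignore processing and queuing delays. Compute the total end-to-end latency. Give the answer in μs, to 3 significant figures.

Transmission delay per hop = L/R = 968/22600000 = 42.8319 μs; 3 hops → 128.496 μs.
Propagation delays (d/s per hop): 4.88889, 120000, 20 μs; sum = 120025 μs.
End-to-end = 120000 μs.

120000 μs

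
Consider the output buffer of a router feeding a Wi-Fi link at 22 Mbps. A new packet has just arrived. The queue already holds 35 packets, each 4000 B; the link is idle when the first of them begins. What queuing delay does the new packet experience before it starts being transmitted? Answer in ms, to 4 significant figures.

50.91 ms

Each queued packet: L/R = 32000/22000000 = 1.45455 ms.
35 queued → 50.9091 ms.
Queuing delay = 50.91 ms.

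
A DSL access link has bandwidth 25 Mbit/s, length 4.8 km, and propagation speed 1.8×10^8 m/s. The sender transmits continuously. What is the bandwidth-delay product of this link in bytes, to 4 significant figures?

Propagation delay = 4800 / 180000000 = 2.66667e-05 s.
BDP = R × t_prop = 25000000 × 2.66667e-05 = 666.667 bits.
In bytes: 666.667/8 = 83.33 bytes.

83.33 bytes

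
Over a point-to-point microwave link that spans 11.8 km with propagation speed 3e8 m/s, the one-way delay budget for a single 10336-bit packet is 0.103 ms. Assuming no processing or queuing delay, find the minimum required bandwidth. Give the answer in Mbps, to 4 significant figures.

162.3 Mbps

Propagation delay = 11800 / 300000000 = 0.0393333 ms.
Transmission budget = 0.103 − 0.0393333 = 0.0636667 ms.
R ≥ L / t_tx = 10336 bits / 6.36667e-05 s = 162.3 Mbps.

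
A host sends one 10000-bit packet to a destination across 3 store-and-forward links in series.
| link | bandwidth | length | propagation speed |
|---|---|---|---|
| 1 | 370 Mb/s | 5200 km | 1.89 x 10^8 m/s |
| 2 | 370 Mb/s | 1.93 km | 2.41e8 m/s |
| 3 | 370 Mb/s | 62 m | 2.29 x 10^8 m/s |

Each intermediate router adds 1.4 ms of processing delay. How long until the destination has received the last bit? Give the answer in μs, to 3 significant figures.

Transmission delay per hop = L/R = 10000/370000000 = 27.027 μs; 3 hops → 81.0811 μs.
Propagation delays (d/s per hop): 27513.2, 8.0083, 0.270742 μs; sum = 27521.5 μs.
Processing at 2 router(s): 2 × 1.4 ms = 2800 μs.
End-to-end = 30400 μs.

30400 μs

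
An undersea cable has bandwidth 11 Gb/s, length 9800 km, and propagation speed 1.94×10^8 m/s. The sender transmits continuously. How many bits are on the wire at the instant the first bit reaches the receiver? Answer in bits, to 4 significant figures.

555700000 bits

Propagation delay = 9800000 / 194000000 = 0.0505155 s.
BDP = R × t_prop = 11000000000 × 0.0505155 = 555670000 bits.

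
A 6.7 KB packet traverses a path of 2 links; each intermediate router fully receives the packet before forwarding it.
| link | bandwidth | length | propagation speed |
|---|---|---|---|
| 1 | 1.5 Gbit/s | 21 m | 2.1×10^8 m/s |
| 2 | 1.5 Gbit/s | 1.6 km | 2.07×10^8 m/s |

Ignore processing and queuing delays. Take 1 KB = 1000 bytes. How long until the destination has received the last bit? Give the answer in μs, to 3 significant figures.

79.3 μs

L = 53600 bits.
Transmission delay per hop = L/R = 53600/1500000000 = 35.7333 μs; 2 hops → 71.4667 μs.
Propagation delays (d/s per hop): 0.1, 7.72947 μs; sum = 7.82947 μs.
End-to-end = 79.3 μs.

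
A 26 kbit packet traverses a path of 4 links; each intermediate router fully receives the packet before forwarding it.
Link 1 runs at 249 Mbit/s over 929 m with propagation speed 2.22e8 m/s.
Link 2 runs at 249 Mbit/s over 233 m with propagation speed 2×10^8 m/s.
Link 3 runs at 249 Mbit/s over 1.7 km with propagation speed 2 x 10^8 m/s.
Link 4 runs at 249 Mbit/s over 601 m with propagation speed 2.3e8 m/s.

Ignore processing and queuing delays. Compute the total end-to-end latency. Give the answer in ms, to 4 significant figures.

L = 26000 bits.
Transmission delay per hop = L/R = 26000/249000000 = 0.104418 ms; 4 hops → 0.417671 ms.
Propagation delays (d/s per hop): 0.00418468, 0.001165, 0.0085, 0.00261304 ms; sum = 0.0164627 ms.
End-to-end = 0.4341 ms.

0.4341 ms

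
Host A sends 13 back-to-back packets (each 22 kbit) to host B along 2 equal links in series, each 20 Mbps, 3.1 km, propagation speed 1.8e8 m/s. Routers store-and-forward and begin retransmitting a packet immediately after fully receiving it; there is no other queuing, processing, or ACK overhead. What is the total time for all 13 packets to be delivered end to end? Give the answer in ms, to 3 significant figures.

15.4 ms

Per-hop transmission t_tx = L/R = 22000/20000000 = 1.1 ms.
Per-hop propagation t_prop = 3100/180000000 = 0.0172222 ms.
Pipeline fill: first packet needs 2·t_tx to clear all hops; remaining 12 packets each add one t_tx.
Total = (2+13-1)·t_tx + 2·t_prop = 14·1.1 + 2·0.0172222 = 15.4 ms.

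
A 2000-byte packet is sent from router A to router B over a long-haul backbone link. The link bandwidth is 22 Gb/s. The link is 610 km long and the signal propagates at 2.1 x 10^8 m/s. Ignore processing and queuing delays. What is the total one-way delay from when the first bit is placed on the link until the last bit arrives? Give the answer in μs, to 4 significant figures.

L = 2000 × 8 = 16000 bits.
Transmission delay = L/R = 16000 / 22000000000 = 0.727273 μs.
Propagation delay = d/s = 610000 m / 210000000 m/s = 2904.76 μs.
Total = 2905 μs.

2905 μs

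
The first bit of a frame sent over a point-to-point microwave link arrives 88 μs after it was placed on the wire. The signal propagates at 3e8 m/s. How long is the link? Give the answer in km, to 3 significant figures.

26.4 km

d = s × t_prop = 300000000 × 8.8e-05 = 26.4 km.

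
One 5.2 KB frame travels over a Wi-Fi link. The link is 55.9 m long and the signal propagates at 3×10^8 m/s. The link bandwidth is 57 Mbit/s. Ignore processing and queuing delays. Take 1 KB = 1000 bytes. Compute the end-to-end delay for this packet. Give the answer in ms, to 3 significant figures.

L = 41600 bits.
Transmission delay = L/R = 41600 / 57000000 = 0.729825 ms.
Propagation delay = d/s = 55.9 m / 300000000 m/s = 0.000186333 ms.
Total = 0.730 ms.

0.730 ms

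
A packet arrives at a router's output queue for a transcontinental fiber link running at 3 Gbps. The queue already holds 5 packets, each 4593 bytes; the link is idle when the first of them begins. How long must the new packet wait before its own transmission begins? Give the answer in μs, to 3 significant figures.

61.2 μs

Each queued packet: L/R = 36744/3000000000 = 12.248 μs.
5 queued → 61.24 μs.
Queuing delay = 61.2 μs.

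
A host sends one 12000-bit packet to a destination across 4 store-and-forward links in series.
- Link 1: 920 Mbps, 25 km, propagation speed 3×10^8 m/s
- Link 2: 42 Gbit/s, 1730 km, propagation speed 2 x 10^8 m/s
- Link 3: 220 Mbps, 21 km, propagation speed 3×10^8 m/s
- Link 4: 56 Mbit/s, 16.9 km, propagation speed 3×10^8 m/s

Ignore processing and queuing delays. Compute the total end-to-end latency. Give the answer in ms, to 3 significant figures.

9.14 ms

Transmission delays (L/R per hop): 0.0130435, 0.000285714, 0.0545455, 0.214286 ms; sum = 0.28216 ms.
Propagation delays (d/s per hop): 0.0833333, 8.65, 0.07, 0.0563333 ms; sum = 8.85967 ms.
End-to-end = 9.14 ms.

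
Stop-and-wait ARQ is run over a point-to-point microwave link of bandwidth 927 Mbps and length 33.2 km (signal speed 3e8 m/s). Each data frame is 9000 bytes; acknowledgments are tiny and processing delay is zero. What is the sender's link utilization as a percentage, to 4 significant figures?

t_tx = L/R = 72000/927000000 = 7.76699e-05 s.
t_prop = 33200/300000000 = 0.000110667 s; RTT = 0.000221333 s.
Cycle = t_tx + RTT = 0.000299003 s.
Utilization = t_tx / cycle = 7.76699e-05/0.000299003 = 25.98 %.

25.98 %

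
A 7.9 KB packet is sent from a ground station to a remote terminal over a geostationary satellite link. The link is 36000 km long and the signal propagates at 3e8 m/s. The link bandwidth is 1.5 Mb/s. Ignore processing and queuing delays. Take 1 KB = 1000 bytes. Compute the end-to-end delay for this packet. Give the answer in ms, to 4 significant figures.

L = 63200 bits.
Transmission delay = L/R = 63200 / 1500000 = 42.1333 ms.
Propagation delay = d/s = 36000000 m / 300000000 m/s = 120 ms.
Total = 162.1 ms.

162.1 ms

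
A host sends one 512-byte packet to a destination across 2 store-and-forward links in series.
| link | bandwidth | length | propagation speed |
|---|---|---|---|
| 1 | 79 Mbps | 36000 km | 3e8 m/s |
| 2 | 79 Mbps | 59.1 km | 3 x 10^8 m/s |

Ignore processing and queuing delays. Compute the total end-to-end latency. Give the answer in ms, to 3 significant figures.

L = 512 × 8 = 4096 bits.
Transmission delay per hop = L/R = 4096/79000000 = 0.0518481 ms; 2 hops → 0.103696 ms.
Propagation delays (d/s per hop): 120, 0.197 ms; sum = 120.197 ms.
End-to-end = 120 ms.

120 ms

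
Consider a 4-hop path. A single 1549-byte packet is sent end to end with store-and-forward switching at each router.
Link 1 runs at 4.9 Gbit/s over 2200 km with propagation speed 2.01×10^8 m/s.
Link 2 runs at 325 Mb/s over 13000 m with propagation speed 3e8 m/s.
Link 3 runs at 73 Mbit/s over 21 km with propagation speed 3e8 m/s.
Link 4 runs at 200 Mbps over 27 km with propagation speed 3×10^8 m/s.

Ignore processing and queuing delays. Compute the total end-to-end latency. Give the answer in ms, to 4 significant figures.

11.42 ms

L = 1549 × 8 = 12392 bits.
Transmission delays (L/R per hop): 0.00252898, 0.0381292, 0.169753, 0.06196 ms; sum = 0.272372 ms.
Propagation delays (d/s per hop): 10.9453, 0.0433333, 0.07, 0.09 ms; sum = 11.1486 ms.
End-to-end = 11.42 ms.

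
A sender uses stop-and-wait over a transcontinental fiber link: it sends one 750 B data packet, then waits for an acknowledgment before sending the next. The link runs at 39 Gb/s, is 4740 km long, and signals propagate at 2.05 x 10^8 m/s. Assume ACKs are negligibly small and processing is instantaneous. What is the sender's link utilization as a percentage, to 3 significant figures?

0.000333 %

t_tx = L/R = 6000/39000000000 = 1.53846e-07 s.
t_prop = 4740000/2.05e+08 = 0.023122 s; RTT = 0.0462439 s.
Cycle = t_tx + RTT = 0.0462441 s.
Utilization = t_tx / cycle = 1.53846e-07/0.0462441 = 0.000333 %.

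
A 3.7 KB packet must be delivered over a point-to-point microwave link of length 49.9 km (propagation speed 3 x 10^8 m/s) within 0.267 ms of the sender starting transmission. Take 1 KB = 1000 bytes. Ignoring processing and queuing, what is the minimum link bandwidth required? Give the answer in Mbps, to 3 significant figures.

294 Mbps

L = 29600 bits.
Propagation delay = 49900 / 300000000 = 0.166333 ms.
Transmission budget = 0.267 − 0.166333 = 0.100667 ms.
R ≥ L / t_tx = 29600 bits / 0.000100667 s = 294 Mbps.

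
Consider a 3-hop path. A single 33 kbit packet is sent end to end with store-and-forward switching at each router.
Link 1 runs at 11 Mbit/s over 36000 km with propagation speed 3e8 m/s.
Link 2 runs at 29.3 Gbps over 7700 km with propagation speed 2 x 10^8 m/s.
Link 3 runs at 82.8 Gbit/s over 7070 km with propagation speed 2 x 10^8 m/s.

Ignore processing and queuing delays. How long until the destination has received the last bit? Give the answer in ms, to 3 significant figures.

L = 33000 bits.
Transmission delays (L/R per hop): 3, 0.00112628, 0.000398551 ms; sum = 3.00152 ms.
Propagation delays (d/s per hop): 120, 38.5, 35.35 ms; sum = 193.85 ms.
End-to-end = 197 ms.

197 ms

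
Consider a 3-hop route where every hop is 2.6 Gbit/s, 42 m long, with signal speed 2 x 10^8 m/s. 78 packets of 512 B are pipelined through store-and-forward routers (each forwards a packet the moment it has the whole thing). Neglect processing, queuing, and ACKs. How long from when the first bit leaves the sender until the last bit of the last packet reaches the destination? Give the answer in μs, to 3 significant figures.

127 μs

Per-hop transmission t_tx = L/R = 4096/2600000000 = 1.57538 μs.
Per-hop propagation t_prop = 42/200000000 = 0.21 μs.
Pipeline fill: first packet needs 3·t_tx to clear all hops; remaining 77 packets each add one t_tx.
Total = (3+78-1)·t_tx + 3·t_prop = 80·1.57538 + 3·0.21 = 127 μs.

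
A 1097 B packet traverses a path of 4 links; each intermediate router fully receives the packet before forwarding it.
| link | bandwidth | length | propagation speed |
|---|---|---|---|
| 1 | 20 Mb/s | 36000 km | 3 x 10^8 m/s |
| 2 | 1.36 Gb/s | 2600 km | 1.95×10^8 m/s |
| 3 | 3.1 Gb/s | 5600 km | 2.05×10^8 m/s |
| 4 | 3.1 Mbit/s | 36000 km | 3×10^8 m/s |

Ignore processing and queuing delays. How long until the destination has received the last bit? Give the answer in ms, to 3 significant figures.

L = 1097 × 8 = 8776 bits.
Transmission delays (L/R per hop): 0.4388, 0.00645294, 0.00283097, 2.83097 ms; sum = 3.27905 ms.
Propagation delays (d/s per hop): 120, 13.3333, 27.3171, 120 ms; sum = 280.65 ms.
End-to-end = 284 ms.

284 ms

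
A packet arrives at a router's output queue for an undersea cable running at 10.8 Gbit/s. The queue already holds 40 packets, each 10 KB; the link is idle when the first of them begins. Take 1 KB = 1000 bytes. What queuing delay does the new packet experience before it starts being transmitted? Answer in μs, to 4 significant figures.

Each queued packet: L/R = 80000/10800000000 = 7.40741 μs.
40 queued → 296.296 μs.
Queuing delay = 296.3 μs.

296.3 μs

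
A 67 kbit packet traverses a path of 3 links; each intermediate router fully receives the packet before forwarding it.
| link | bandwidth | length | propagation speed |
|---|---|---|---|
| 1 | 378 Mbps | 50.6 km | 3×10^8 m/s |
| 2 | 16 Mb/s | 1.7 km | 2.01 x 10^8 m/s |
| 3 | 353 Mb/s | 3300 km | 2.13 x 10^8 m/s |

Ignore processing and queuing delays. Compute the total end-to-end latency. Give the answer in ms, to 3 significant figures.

20.2 ms

L = 67000 bits.
Transmission delays (L/R per hop): 0.177249, 4.1875, 0.189802 ms; sum = 4.55455 ms.
Propagation delays (d/s per hop): 0.168667, 0.00845771, 15.493 ms; sum = 15.6701 ms.
End-to-end = 20.2 ms.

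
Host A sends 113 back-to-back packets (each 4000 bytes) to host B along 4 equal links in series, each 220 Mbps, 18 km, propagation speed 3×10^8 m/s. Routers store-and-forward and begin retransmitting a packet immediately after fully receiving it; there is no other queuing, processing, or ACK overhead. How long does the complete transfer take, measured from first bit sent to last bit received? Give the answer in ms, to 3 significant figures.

17.1 ms

Per-hop transmission t_tx = L/R = 32000/220000000 = 0.145455 ms.
Per-hop propagation t_prop = 18000/300000000 = 0.06 ms.
Pipeline fill: first packet needs 4·t_tx to clear all hops; remaining 112 packets each add one t_tx.
Total = (4+113-1)·t_tx + 4·t_prop = 116·0.145455 + 4·0.06 = 17.1 ms.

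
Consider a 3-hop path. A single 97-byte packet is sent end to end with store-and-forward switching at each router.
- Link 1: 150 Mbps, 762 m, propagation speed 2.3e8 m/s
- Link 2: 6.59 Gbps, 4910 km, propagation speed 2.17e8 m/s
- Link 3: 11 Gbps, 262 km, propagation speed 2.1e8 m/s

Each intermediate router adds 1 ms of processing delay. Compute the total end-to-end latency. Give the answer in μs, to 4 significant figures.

L = 97 × 8 = 776 bits.
Transmission delays (L/R per hop): 5.17333, 0.117754, 0.0705455 μs; sum = 5.36163 μs.
Propagation delays (d/s per hop): 3.31304, 22626.7, 1247.62 μs; sum = 23877.7 μs.
Processing at 2 router(s): 2 × 1 ms = 2000 μs.
End-to-end = 25880 μs.

25880 μs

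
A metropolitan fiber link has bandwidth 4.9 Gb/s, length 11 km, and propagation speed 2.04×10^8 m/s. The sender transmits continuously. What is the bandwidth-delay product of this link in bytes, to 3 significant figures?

Propagation delay = 11000 / 204000000 = 5.39216e-05 s.
BDP = R × t_prop = 4900000000 × 5.39216e-05 = 264216 bits.
In bytes: 264216/8 = 33000 bytes.

33000 bytes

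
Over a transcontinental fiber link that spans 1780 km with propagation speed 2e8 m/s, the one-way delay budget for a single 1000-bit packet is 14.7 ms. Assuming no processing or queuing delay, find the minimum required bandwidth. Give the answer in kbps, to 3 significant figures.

172 kbps

Propagation delay = 1780000 / 200000000 = 8.9 ms.
Transmission budget = 14.7 − 8.9 = 5.8 ms.
R ≥ L / t_tx = 1000 bits / 0.0058 s = 172 kbps.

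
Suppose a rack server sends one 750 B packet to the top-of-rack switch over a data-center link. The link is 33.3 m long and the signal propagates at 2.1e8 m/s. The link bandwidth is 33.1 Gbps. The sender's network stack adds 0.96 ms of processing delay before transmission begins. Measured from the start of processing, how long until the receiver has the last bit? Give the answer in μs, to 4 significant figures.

960.3 μs

L = 750 × 8 = 6000 bits.
Transmission delay = L/R = 6000 / 33100000000 = 0.181269 μs.
Propagation delay = d/s = 33.3 m / 210000000 m/s = 0.158571 μs.
Plus processing delay 0.96 ms = 960 μs.
Total = 960.3 μs.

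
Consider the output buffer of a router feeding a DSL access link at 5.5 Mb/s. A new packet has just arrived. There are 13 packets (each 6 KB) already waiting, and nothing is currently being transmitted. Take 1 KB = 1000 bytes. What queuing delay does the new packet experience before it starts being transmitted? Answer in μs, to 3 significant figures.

Each queued packet: L/R = 48000/5500000 = 8727.27 μs.
13 queued → 113455 μs.
Queuing delay = 113000 μs.

113000 μs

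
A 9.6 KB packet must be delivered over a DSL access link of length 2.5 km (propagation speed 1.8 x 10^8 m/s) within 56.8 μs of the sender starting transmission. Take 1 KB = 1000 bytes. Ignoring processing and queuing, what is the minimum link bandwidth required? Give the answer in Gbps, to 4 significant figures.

L = 76800 bits.
Propagation delay = 2500 / 180000000 = 13.8889 μs.
Transmission budget = 56.8 − 13.8889 = 42.9111 μs.
R ≥ L / t_tx = 76800 bits / 4.29111e-05 s = 1.790 Gbps.

1.790 Gbps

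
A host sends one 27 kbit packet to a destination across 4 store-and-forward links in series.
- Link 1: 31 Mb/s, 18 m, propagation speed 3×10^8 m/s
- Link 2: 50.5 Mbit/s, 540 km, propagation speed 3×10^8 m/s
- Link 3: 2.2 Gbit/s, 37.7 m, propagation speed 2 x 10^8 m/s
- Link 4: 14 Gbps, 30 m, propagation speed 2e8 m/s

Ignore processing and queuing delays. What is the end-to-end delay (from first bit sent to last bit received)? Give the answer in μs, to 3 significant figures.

L = 27000 bits.
Transmission delays (L/R per hop): 870.968, 534.653, 12.2727, 1.92857 μs; sum = 1419.82 μs.
Propagation delays (d/s per hop): 0.06, 1800, 0.1885, 0.15 μs; sum = 1800.4 μs.
End-to-end = 3220 μs.

3220 μs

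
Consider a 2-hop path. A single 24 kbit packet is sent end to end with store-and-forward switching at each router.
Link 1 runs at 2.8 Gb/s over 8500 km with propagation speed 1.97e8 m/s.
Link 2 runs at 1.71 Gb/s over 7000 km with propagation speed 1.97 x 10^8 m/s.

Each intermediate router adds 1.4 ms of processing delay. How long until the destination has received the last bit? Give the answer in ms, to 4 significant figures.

L = 24000 bits.
Transmission delays (L/R per hop): 0.00857143, 0.0140351 ms; sum = 0.0226065 ms.
Propagation delays (d/s per hop): 43.1472, 35.533 ms; sum = 78.6802 ms.
Processing at 1 router(s): 1 × 1.4 ms = 1.4 ms.
End-to-end = 80.10 ms.

80.10 ms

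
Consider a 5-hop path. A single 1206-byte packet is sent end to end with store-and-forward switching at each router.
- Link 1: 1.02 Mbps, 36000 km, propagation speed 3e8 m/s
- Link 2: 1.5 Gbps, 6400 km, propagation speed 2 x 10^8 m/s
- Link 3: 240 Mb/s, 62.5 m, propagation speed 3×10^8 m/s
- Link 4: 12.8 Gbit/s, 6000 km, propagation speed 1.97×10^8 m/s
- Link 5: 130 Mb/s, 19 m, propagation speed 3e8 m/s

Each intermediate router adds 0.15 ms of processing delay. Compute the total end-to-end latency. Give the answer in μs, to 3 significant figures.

193000 μs

L = 1206 × 8 = 9648 bits.
Transmission delays (L/R per hop): 9458.82, 6.432, 40.2, 0.75375, 74.2154 μs; sum = 9580.42 μs.
Propagation delays (d/s per hop): 120000, 32000, 0.208333, 30456.9, 0.0633333 μs; sum = 182457 μs.
Processing at 4 router(s): 4 × 0.15 ms = 600 μs.
End-to-end = 193000 μs.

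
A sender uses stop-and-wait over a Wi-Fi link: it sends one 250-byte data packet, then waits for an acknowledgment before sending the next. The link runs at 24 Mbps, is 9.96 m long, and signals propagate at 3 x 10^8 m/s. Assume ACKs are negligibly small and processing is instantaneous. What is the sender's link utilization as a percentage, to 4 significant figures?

t_tx = L/R = 2000/24000000 = 8.33333e-05 s.
t_prop = 9.96/300000000 = 3.32e-08 s; RTT = 6.64e-08 s.
Cycle = t_tx + RTT = 8.33997e-05 s.
Utilization = t_tx / cycle = 8.33333e-05/8.33997e-05 = 99.92 %.

99.92 %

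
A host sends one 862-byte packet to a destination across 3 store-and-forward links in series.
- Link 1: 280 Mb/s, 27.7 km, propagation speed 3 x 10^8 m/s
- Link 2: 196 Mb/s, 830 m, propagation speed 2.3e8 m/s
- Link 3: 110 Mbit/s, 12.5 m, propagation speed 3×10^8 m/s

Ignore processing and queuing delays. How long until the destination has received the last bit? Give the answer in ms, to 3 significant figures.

L = 862 × 8 = 6896 bits.
Transmission delays (L/R per hop): 0.0246286, 0.0351837, 0.0626909 ms; sum = 0.122503 ms.
Propagation delays (d/s per hop): 0.0923333, 0.0036087, 4.16667e-05 ms; sum = 0.0959837 ms.
End-to-end = 0.218 ms.

0.218 ms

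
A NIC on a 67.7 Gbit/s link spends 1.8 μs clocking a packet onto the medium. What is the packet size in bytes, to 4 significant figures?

15230 bytes

L = R × t_tx = 67700000000 b/s × 1.8e-06 s = 121860 bits.
In bytes: 121860 / 8 = 15230 bytes.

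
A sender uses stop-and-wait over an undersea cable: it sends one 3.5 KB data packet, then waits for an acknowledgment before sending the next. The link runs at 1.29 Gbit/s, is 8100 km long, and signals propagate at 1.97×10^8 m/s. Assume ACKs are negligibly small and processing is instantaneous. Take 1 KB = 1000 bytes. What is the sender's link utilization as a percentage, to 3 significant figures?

0.0264 %

t_tx = L/R = 28000/1290000000 = 2.17054e-05 s.
t_prop = 8100000/197000000 = 0.0411168 s; RTT = 0.0822335 s.
Cycle = t_tx + RTT = 0.0822552 s.
Utilization = t_tx / cycle = 2.17054e-05/0.0822552 = 0.0264 %.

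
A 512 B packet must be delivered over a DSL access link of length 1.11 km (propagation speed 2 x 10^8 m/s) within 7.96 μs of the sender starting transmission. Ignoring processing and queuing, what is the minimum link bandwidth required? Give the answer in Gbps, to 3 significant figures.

L = 4096 bits.
Propagation delay = 1110 / 200000000 = 5.55 μs.
Transmission budget = 7.96 − 5.55 = 2.41 μs.
R ≥ L / t_tx = 4096 bits / 2.41e-06 s = 1.70 Gbps.

1.70 Gbps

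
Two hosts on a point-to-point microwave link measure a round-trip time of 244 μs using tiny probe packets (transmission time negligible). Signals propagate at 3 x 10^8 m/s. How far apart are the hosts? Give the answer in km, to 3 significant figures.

One-way propagation = RTT/2 = 122 μs.
d = s × t = 300000000 × 0.000122 = 36.6 km.

36.6 km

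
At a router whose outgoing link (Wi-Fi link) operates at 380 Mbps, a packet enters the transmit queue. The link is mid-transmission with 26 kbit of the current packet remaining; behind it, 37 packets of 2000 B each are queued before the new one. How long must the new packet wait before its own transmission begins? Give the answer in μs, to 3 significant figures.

Each queued packet: L/R = 16000/380000000 = 42.1053 μs.
37 queued → 1557.89 μs.
Plus remaining 26000 bits of current packet: 68.4211 μs.
Queuing delay = 1630 μs.

1630 μs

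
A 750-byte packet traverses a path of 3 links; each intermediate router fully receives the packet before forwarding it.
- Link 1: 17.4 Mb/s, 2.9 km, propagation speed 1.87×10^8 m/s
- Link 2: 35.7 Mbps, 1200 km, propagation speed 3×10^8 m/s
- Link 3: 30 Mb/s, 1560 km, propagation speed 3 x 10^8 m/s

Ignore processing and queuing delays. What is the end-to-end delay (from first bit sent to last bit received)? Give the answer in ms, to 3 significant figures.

9.93 ms

L = 750 × 8 = 6000 bits.
Transmission delays (L/R per hop): 0.344828, 0.168067, 0.2 ms; sum = 0.712895 ms.
Propagation delays (d/s per hop): 0.015508, 4, 5.2 ms; sum = 9.21551 ms.
End-to-end = 9.93 ms.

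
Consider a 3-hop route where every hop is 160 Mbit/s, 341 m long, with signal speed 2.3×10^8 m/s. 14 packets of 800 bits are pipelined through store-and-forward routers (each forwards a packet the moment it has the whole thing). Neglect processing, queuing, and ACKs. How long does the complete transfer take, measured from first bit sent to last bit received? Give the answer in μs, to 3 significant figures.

84.4 μs

Per-hop transmission t_tx = L/R = 800/160000000 = 5 μs.
Per-hop propagation t_prop = 341/2.3e+08 = 1.48261 μs.
Pipeline fill: first packet needs 3·t_tx to clear all hops; remaining 13 packets each add one t_tx.
Total = (3+14-1)·t_tx + 3·t_prop = 16·5 + 3·1.48261 = 84.4 μs.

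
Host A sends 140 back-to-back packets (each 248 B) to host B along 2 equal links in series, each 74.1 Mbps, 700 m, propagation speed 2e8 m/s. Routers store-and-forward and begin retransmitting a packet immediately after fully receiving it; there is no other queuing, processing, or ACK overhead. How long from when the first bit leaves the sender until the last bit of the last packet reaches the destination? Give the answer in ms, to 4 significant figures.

Per-hop transmission t_tx = L/R = 1984/74100000 = 0.0267746 ms.
Per-hop propagation t_prop = 700/200000000 = 0.0035 ms.
Pipeline fill: first packet needs 2·t_tx to clear all hops; remaining 139 packets each add one t_tx.
Total = (2+140-1)·t_tx + 2·t_prop = 141·0.0267746 + 2·0.0035 = 3.782 ms.

3.782 ms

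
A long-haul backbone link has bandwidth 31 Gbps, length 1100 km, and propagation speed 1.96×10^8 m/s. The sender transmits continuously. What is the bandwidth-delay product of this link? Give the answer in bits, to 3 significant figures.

174000000 bits

Propagation delay = 1100000 / 196000000 = 0.00561224 s.
BDP = R × t_prop = 31000000000 × 0.00561224 = 173980000 bits.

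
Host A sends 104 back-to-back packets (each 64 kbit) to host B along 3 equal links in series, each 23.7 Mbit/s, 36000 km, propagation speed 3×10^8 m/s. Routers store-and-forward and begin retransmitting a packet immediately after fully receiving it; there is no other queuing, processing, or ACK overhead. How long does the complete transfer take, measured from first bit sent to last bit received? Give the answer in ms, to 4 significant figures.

646.2 ms

Per-hop transmission t_tx = L/R = 64000/23700000 = 2.70042 ms.
Per-hop propagation t_prop = 36000000/300000000 = 120 ms.
Pipeline fill: first packet needs 3·t_tx to clear all hops; remaining 103 packets each add one t_tx.
Total = (3+104-1)·t_tx + 3·t_prop = 106·2.70042 + 3·120 = 646.2 ms.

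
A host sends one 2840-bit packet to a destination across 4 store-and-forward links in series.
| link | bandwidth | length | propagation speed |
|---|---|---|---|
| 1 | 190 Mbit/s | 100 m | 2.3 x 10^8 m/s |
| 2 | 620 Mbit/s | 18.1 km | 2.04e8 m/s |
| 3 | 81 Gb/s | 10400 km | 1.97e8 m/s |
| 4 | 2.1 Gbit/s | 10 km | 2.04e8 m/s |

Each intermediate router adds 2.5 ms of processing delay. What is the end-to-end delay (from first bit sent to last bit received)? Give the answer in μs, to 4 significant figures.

Transmission delays (L/R per hop): 14.9474, 4.58065, 0.0350617, 1.35238 μs; sum = 20.9155 μs.
Propagation delays (d/s per hop): 0.434783, 88.7255, 52791.9, 49.0196 μs; sum = 52930.1 μs.
Processing at 3 router(s): 3 × 2.5 ms = 7500 μs.
End-to-end = 60450 μs.

60450 μs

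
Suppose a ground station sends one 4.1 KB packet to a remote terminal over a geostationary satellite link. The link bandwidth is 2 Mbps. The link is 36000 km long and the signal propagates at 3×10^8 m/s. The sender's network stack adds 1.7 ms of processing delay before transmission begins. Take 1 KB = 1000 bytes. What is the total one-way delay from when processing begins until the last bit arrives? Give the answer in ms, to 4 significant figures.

138.1 ms

L = 32800 bits.
Transmission delay = L/R = 32800 / 2000000 = 16.4 ms.
Propagation delay = d/s = 36000000 m / 300000000 m/s = 120 ms.
Plus processing delay 1.7 ms = 1.7 ms.
Total = 138.1 ms.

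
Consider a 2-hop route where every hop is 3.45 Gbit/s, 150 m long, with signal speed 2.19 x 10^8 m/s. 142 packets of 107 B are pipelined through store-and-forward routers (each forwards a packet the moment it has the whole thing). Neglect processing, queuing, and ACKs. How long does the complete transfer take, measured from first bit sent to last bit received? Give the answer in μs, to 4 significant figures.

Per-hop transmission t_tx = L/R = 856/3450000000 = 0.248116 μs.
Per-hop propagation t_prop = 150/219000000 = 0.684932 μs.
Pipeline fill: first packet needs 2·t_tx to clear all hops; remaining 141 packets each add one t_tx.
Total = (2+142-1)·t_tx + 2·t_prop = 143·0.248116 + 2·0.684932 = 36.85 μs.

36.85 μs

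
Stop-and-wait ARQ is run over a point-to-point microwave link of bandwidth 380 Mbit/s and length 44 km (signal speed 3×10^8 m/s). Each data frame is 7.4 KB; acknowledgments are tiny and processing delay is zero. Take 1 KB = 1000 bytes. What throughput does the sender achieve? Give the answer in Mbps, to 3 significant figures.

t_tx = L/R = 59200/380000000 = 0.000155789 s.
t_prop = 44000/300000000 = 0.000146667 s; RTT = 0.000293333 s.
Cycle = t_tx + RTT = 0.000449123 s.
Throughput = L / cycle = 59200 / 0.000449123 = 132 Mbps.

132 Mbps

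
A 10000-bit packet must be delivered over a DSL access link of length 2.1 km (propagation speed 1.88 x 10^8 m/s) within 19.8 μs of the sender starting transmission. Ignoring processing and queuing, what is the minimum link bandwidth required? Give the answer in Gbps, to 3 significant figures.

Propagation delay = 2100 / 188000000 = 11.1702 μs.
Transmission budget = 19.8 − 11.1702 = 8.62979 μs.
R ≥ L / t_tx = 10000 bits / 8.62979e-06 s = 1.16 Gbps.

1.16 Gbps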